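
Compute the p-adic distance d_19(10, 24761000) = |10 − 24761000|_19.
d_19(10, 24761000) = 1/2476099

Step 1 — x − y = 10 − 24761000 = -24760990. Step 2 — v_19(-24760990) = 5 (factor: -24760990 = −(19^5 · 10); the sign does not affect v_p). Step 3 — |x − y|_19 = 19^{-5} = 1/2476099.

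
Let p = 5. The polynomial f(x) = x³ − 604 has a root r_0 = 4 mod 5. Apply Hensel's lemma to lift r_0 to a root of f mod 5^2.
r_1 = 9 (mod 25)

Hensel: r_{i+1} = r_i − f(r_i)/f′(r_i) mod 5^{i+2}, where f′(x) = 3x². Iterate:
  r_0 = 4 (mod 5)
  r_1 = 9 (mod 25)
Final: r = 9 with f(r) ≡ 0 mod 5^2.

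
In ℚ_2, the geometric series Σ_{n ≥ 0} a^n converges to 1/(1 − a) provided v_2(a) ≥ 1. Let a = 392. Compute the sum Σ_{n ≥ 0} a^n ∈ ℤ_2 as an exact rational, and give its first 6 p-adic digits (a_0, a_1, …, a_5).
Σ a^n = 1/(1 − a) = -1/391;  first 6 digits = (1, 0, 0, 1, 0, 0)

v_2(a) = 3 ≥ 1, so the series converges in ℤ_2 to 1/(1 − a) = 1/(1 − 392) = -1/391. Expand this rational in ℤ_2: compute digits iteratively via d_i = x_i mod 2, x_{i+1} = (x_i − d_i)/2. The first 6 digits are (1, 0, 0, 1, 0, 0).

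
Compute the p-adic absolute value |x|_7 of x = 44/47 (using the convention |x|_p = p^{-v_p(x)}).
|44/47|_7 = 1

Step 1 — compute v_7(x) by factoring powers of 7 out of the numerator and denominator: v_7(44/47) = 0. Step 2 — apply |x|_p = p^{-v_p(x)} = 7^{0} = 1.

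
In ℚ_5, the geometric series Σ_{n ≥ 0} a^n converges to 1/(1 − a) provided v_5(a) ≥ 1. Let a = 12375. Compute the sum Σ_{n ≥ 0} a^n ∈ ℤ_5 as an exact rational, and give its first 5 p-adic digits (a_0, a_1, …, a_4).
Σ a^n = 1/(1 − a) = -1/12374;  first 5 digits = (1, 0, 0, 4, 4)

v_5(a) = 3 ≥ 1, so the series converges in ℤ_5 to 1/(1 − a) = 1/(1 − 12375) = -1/12374. Expand this rational in ℤ_5: compute digits iteratively via d_i = x_i mod 5, x_{i+1} = (x_i − d_i)/5. The first 5 digits are (1, 0, 0, 4, 4).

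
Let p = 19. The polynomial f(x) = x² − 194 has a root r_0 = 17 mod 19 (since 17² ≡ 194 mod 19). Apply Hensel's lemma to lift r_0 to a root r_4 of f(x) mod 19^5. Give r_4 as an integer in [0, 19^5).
r_4 = 2224974 (mod 2476099)

Hensel's recurrence: r_{i+1} = r_i − f(r_i)·(f′(r_i))^{-1} mod 19^{i+2}, with f′(x) = 2x. Iterate:
  r_0 = 17 (mod 19)
  r_1 = 131 (mod 361)
  r_2 = 2658 (mod 6859)
  r_3 = 9517 (mod 130321)
  r_4 = 2224974 (mod 2476099)
Final: r_4 = 2224974, and one checks f(r_4) ≡ 0 mod 19^5.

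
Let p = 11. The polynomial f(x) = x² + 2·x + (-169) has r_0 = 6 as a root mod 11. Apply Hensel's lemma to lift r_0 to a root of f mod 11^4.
r_3 = 3152 (mod 14641)

Hensel: r_{i+1} = r_i − f(r_i)·(f′(r_i))^{-1} mod 11^{i+2}, f′(x) = 2x + 2. Iterate:
  r_0 = 6 (mod 11)
  r_1 = 6 (mod 121)
  r_2 = 490 (mod 1331)
  r_3 = 3152 (mod 14641)
Final: r = 3152 satisfies f(r) ≡ 0 mod 11^4.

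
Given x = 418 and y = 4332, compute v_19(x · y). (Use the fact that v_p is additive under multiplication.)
v_19(1810776) = 3

v_p(x) = 1 (factor: 418 = 19^1 · 22); v_p(y) = 2 (factor: 4332 = 19^2 · 12). Additivity: v_p(xy) = v_p(x) + v_p(y) = 1 + 2 = 3. (Direct check: xy = 1810776 = 19^3 · (264).)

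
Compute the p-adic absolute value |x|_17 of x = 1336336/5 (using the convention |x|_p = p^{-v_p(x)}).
|1336336/5|_17 = 1/83521

Step 1 — compute v_17(x) by factoring powers of 17 out of the numerator and denominator: v_17(1336336/5) = 4. Step 2 — apply |x|_p = p^{-v_p(x)} = 17^{-4} = 1/83521.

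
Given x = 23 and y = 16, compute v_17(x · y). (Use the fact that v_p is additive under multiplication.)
v_17(368) = 0

v_p(x) = 0 (factor: 23 = 17^0 · 23); v_p(y) = 0 (factor: 16 = 17^0 · 16). Additivity: v_p(xy) = v_p(x) + v_p(y) = 0 + 0 = 0. (Direct check: xy = 368 = 17^0 · (368).)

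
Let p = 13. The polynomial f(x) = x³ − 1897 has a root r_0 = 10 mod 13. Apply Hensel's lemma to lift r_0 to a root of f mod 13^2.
r_1 = 62 (mod 169)

Hensel: r_{i+1} = r_i − f(r_i)/f′(r_i) mod 13^{i+2}, where f′(x) = 3x². Iterate:
  r_0 = 10 (mod 13)
  r_1 = 62 (mod 169)
Final: r = 62 with f(r) ≡ 0 mod 13^2.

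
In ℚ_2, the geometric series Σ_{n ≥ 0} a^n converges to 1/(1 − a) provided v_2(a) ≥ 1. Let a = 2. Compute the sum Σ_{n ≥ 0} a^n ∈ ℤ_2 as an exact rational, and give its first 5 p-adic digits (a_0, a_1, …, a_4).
Σ a^n = 1/(1 − a) = -1;  first 5 digits = (1, 1, 1, 1, 1)

v_2(a) = 1 ≥ 1, so the series converges in ℤ_2 to 1/(1 − a) = 1/(1 − 2) = -1. Expand this rational in ℤ_2: compute digits iteratively via d_i = x_i mod 2, x_{i+1} = (x_i − d_i)/2. The first 5 digits are (1, 1, 1, 1, 1).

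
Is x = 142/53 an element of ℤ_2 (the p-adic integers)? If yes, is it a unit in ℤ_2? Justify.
x ∈ ℤ_2 but not a unit; v_2(x) = 1 > 0

ℤ_2 = {x ∈ ℚ_2 : v_2(x) ≥ 0} and ℤ_2^× = {x ∈ ℤ_2 : v_2(x) = 0}. Here v_2(142/53) = v_2(num) − v_2(den) = 1; compare against these criteria.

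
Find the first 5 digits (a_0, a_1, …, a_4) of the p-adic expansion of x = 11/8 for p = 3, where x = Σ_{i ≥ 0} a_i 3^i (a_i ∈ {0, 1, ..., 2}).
(a_0, …, a_4) = (1, 2, 2, 1, 2)

v_3(11/8) = 0 (numerator and denominator both coprime to 3), so x ∈ ℤ_3^×. Compute digits iteratively via a_i = x_i mod 3, x_{i+1} = (x_i − a_i)/3, with x_0 = x:
  x_0 = 11/8;  a_0 = 1;  x_1 = (x_0 − 1)/3 = 1/8
  x_1 = 1/8;  a_1 = 2;  x_2 = (x_1 − 2)/3 = -5/8
  x_2 = -5/8;  a_2 = 2;  x_3 = (x_2 − 2)/3 = -7/8
  x_3 = -7/8;  a_3 = 1;  x_4 = (x_3 − 1)/3 = -5/8
  x_4 = -5/8;  a_4 = 2;  x_5 = (x_4 − 2)/3 = -7/8
Digits: (1, 2, 2, 1, 2).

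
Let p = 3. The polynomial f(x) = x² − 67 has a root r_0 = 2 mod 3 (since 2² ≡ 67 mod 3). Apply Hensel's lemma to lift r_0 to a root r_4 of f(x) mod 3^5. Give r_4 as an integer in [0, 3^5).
r_4 = 119 (mod 243)

Hensel's recurrence: r_{i+1} = r_i − f(r_i)·(f′(r_i))^{-1} mod 3^{i+2}, with f′(x) = 2x. Iterate:
  r_0 = 2 (mod 3)
  r_1 = 2 (mod 9)
  r_2 = 11 (mod 27)
  r_3 = 38 (mod 81)
  r_4 = 119 (mod 243)
Final: r_4 = 119, and one checks f(r_4) ≡ 0 mod 3^5.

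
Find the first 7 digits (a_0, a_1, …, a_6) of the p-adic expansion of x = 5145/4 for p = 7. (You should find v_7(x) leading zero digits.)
(a_0, …, a_6) = (0, 0, 0, 2, 2, 5, 1)

v_7(5145/4) = 3, so a_0 = ... = a_2 = 0. Factor out: x = 7^3 · u with u = 15/4 a unit in ℤ_7. Expand u iteratively via a_{v+i} = u_i mod 7, u_{i+1} = (u_i − a_{v+i})/7:
  u_0 = 15/4;  a_3 = 2;  u_1 = (u_0 − 2)/7 = 1/4
  u_1 = 1/4;  a_4 = 2;  u_2 = (u_1 − 2)/7 = -1/4
  u_2 = -1/4;  a_5 = 5;  u_3 = (u_2 − 5)/7 = -3/4
  u_3 = -3/4;  a_6 = 1;  u_4 = (u_3 − 1)/7 = -1/4
Digits: (0, 0, 0, 2, 2, 5, 1).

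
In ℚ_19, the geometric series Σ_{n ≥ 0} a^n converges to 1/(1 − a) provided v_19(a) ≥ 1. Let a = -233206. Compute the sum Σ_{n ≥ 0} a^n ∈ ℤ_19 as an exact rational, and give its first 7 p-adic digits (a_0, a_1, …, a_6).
Σ a^n = 1/(1 − a) = 1/233207;  first 7 digits = (1, 0, 0, 4, 17, 18, 15)

v_19(a) = 3 ≥ 1, so the series converges in ℤ_19 to 1/(1 − a) = 1/(1 − (-233206)) = 1/233207. Expand this rational in ℤ_19: compute digits iteratively via d_i = x_i mod 19, x_{i+1} = (x_i − d_i)/19. The first 7 digits are (1, 0, 0, 4, 17, 18, 15).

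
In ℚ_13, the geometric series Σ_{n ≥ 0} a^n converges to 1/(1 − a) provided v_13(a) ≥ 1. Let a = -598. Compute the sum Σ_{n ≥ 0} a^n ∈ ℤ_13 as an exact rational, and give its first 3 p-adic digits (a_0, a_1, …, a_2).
Σ a^n = 1/(1 − a) = 1/599;  first 3 digits = (1, 6, 6)

v_13(a) = 1 ≥ 1, so the series converges in ℤ_13 to 1/(1 − a) = 1/(1 − (-598)) = 1/599. Expand this rational in ℤ_13: compute digits iteratively via d_i = x_i mod 13, x_{i+1} = (x_i − d_i)/13. The first 3 digits are (1, 6, 6).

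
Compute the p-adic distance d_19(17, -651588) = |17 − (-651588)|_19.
d_19(17, -651588) = 1/130321

Step 1 — x − y = 17 − (-651588) = 651605. Step 2 — v_19(651605) = 4 (factor: 651605 = (19^4 · 5); the sign does not affect v_p). Step 3 — |x − y|_19 = 19^{-4} = 1/130321.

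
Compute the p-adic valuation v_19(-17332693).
v_19(-17332693) = 5

v_19(n) is the largest exponent k such that 19^k divides n. Factor out: -17332693 = -19^5 · 7. (Sign doesn't affect v_p.) So v_19(-17332693) = 5.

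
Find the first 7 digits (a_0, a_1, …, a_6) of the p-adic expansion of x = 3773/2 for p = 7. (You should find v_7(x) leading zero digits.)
(a_0, …, a_6) = (0, 0, 0, 2, 4, 3, 3)

v_7(3773/2) = 3, so a_0 = ... = a_2 = 0. Factor out: x = 7^3 · u with u = 11/2 a unit in ℤ_7. Expand u iteratively via a_{v+i} = u_i mod 7, u_{i+1} = (u_i − a_{v+i})/7:
  u_0 = 11/2;  a_3 = 2;  u_1 = (u_0 − 2)/7 = 1/2
  u_1 = 1/2;  a_4 = 4;  u_2 = (u_1 − 4)/7 = -1/2
  u_2 = -1/2;  a_5 = 3;  u_3 = (u_2 − 3)/7 = -1/2
  u_3 = -1/2;  a_6 = 3;  u_4 = (u_3 − 3)/7 = -1/2
Digits: (0, 0, 0, 2, 4, 3, 3).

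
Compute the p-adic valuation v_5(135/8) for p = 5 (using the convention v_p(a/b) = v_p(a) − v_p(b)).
v_5(135/8) = 1

Factor powers of 5 from the numerator and denominator of the reduced fraction: 135 = 5^1 · 27 and 8 = 5^0 · 8. Apply v_p(a/b) = v_p(a) − v_p(b): v_5(135/8) = 1 − 0 = 1.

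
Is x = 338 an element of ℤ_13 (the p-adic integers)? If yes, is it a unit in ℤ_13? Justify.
x ∈ ℤ_13 but not a unit; v_13(x) = 2 > 0

ℤ_13 = {x ∈ ℚ_13 : v_13(x) ≥ 0} and ℤ_13^× = {x ∈ ℤ_13 : v_13(x) = 0}. Here v_13(338) = v_13(num) − v_13(den) = 2; compare against these criteria.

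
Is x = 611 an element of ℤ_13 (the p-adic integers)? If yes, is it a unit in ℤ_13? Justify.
x ∈ ℤ_13 but not a unit; v_13(x) = 1 > 0

ℤ_13 = {x ∈ ℚ_13 : v_13(x) ≥ 0} and ℤ_13^× = {x ∈ ℤ_13 : v_13(x) = 0}. Here v_13(611) = v_13(num) − v_13(den) = 1; compare against these criteria.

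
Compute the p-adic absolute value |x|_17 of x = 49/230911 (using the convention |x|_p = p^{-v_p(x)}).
|49/230911|_17 = 4913

Step 1 — compute v_17(x) by factoring powers of 17 out of the numerator and denominator: v_17(49/230911) = -3. Step 2 — apply |x|_p = p^{-v_p(x)} = 17^{3} = 4913.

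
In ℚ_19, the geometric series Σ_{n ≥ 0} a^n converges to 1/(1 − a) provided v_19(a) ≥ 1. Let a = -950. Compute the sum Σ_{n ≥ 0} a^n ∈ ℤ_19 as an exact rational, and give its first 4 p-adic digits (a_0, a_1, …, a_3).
Σ a^n = 1/(1 − a) = 1/951;  first 4 digits = (1, 7, 8, 18)

v_19(a) = 1 ≥ 1, so the series converges in ℤ_19 to 1/(1 − a) = 1/(1 − (-950)) = 1/951. Expand this rational in ℤ_19: compute digits iteratively via d_i = x_i mod 19, x_{i+1} = (x_i − d_i)/19. The first 4 digits are (1, 7, 8, 18).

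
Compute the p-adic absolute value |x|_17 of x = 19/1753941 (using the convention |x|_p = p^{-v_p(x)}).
|19/1753941|_17 = 83521

Step 1 — compute v_17(x) by factoring powers of 17 out of the numerator and denominator: v_17(19/1753941) = -4. Step 2 — apply |x|_p = p^{-v_p(x)} = 17^{4} = 83521.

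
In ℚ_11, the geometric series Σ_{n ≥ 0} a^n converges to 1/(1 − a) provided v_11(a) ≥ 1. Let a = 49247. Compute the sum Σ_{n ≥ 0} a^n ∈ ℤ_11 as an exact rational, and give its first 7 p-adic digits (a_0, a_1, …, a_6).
Σ a^n = 1/(1 − a) = -1/49246;  first 7 digits = (1, 0, 0, 4, 3, 0, 5)

v_11(a) = 3 ≥ 1, so the series converges in ℤ_11 to 1/(1 − a) = 1/(1 − 49247) = -1/49246. Expand this rational in ℤ_11: compute digits iteratively via d_i = x_i mod 11, x_{i+1} = (x_i − d_i)/11. The first 7 digits are (1, 0, 0, 4, 3, 0, 5).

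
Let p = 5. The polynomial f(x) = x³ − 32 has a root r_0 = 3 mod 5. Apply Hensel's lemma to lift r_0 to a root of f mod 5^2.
r_1 = 18 (mod 25)

Hensel: r_{i+1} = r_i − f(r_i)/f′(r_i) mod 5^{i+2}, where f′(x) = 3x². Iterate:
  r_0 = 3 (mod 5)
  r_1 = 18 (mod 25)
Final: r = 18 with f(r) ≡ 0 mod 5^2.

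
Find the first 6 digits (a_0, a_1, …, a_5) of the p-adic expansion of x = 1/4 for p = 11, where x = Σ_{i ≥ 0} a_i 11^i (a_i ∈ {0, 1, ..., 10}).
(a_0, …, a_5) = (3, 8, 2, 8, 2, 8)

v_11(1/4) = 0 (numerator and denominator both coprime to 11), so x ∈ ℤ_11^×. Compute digits iteratively via a_i = x_i mod 11, x_{i+1} = (x_i − a_i)/11, with x_0 = x:
  x_0 = 1/4;  a_0 = 3;  x_1 = (x_0 − 3)/11 = -1/4
  x_1 = -1/4;  a_1 = 8;  x_2 = (x_1 − 8)/11 = -3/4
  x_2 = -3/4;  a_2 = 2;  x_3 = (x_2 − 2)/11 = -1/4
  x_3 = -1/4;  a_3 = 8;  x_4 = (x_3 − 8)/11 = -3/4
  x_4 = -3/4;  a_4 = 2;  x_5 = (x_4 − 2)/11 = -1/4
  x_5 = -1/4;  a_5 = 8;  x_6 = (x_5 − 8)/11 = -3/4
Digits: (3, 8, 2, 8, 2, 8).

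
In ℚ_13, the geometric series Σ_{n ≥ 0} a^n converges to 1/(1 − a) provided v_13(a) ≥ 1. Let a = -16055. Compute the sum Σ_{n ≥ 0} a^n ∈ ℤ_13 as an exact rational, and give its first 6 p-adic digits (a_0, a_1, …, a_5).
Σ a^n = 1/(1 − a) = 1/16056;  first 6 digits = (1, 0, 9, 5, 2, 5)

v_13(a) = 2 ≥ 1, so the series converges in ℤ_13 to 1/(1 − a) = 1/(1 − (-16055)) = 1/16056. Expand this rational in ℤ_13: compute digits iteratively via d_i = x_i mod 13, x_{i+1} = (x_i − d_i)/13. The first 6 digits are (1, 0, 9, 5, 2, 5).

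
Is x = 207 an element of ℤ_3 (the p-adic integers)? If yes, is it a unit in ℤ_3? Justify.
x ∈ ℤ_3 but not a unit; v_3(x) = 2 > 0

ℤ_3 = {x ∈ ℚ_3 : v_3(x) ≥ 0} and ℤ_3^× = {x ∈ ℤ_3 : v_3(x) = 0}. Here v_3(207) = v_3(num) − v_3(den) = 2; compare against these criteria.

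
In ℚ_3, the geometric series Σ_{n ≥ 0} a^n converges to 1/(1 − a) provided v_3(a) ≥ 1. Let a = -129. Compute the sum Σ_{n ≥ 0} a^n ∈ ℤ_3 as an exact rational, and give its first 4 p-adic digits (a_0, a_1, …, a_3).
Σ a^n = 1/(1 − a) = 1/130;  first 4 digits = (1, 2, 1, 1)

v_3(a) = 1 ≥ 1, so the series converges in ℤ_3 to 1/(1 − a) = 1/(1 − (-129)) = 1/130. Expand this rational in ℤ_3: compute digits iteratively via d_i = x_i mod 3, x_{i+1} = (x_i − d_i)/3. The first 4 digits are (1, 2, 1, 1).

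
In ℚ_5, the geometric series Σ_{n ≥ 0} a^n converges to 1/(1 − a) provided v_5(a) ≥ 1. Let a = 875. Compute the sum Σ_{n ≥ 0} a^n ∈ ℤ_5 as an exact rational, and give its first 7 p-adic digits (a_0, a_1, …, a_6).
Σ a^n = 1/(1 − a) = -1/874;  first 7 digits = (1, 0, 0, 2, 1, 0, 4)

v_5(a) = 3 ≥ 1, so the series converges in ℤ_5 to 1/(1 − a) = 1/(1 − 875) = -1/874. Expand this rational in ℤ_5: compute digits iteratively via d_i = x_i mod 5, x_{i+1} = (x_i − d_i)/5. The first 7 digits are (1, 0, 0, 2, 1, 0, 4).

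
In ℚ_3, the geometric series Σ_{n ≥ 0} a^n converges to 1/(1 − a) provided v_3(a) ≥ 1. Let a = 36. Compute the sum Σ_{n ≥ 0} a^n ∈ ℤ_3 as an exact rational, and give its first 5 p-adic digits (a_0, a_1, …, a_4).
Σ a^n = 1/(1 − a) = -1/35;  first 5 digits = (1, 0, 1, 1, 1)

v_3(a) = 2 ≥ 1, so the series converges in ℤ_3 to 1/(1 − a) = 1/(1 − 36) = -1/35. Expand this rational in ℤ_3: compute digits iteratively via d_i = x_i mod 3, x_{i+1} = (x_i − d_i)/3. The first 5 digits are (1, 0, 1, 1, 1).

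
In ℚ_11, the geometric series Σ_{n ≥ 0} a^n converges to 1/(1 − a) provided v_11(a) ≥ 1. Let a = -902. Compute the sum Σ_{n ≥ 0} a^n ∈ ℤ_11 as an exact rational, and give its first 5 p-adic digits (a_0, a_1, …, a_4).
Σ a^n = 1/(1 − a) = 1/903;  first 5 digits = (1, 6, 6, 1, 1)

v_11(a) = 1 ≥ 1, so the series converges in ℤ_11 to 1/(1 − a) = 1/(1 − (-902)) = 1/903. Expand this rational in ℤ_11: compute digits iteratively via d_i = x_i mod 11, x_{i+1} = (x_i − d_i)/11. The first 5 digits are (1, 6, 6, 1, 1).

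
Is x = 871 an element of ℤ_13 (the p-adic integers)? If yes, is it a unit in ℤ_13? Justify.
x ∈ ℤ_13 but not a unit; v_13(x) = 1 > 0

ℤ_13 = {x ∈ ℚ_13 : v_13(x) ≥ 0} and ℤ_13^× = {x ∈ ℤ_13 : v_13(x) = 0}. Here v_13(871) = v_13(num) − v_13(den) = 1; compare against these criteria.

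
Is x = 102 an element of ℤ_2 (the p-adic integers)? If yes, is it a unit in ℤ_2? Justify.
x ∈ ℤ_2 but not a unit; v_2(x) = 1 > 0

ℤ_2 = {x ∈ ℚ_2 : v_2(x) ≥ 0} and ℤ_2^× = {x ∈ ℤ_2 : v_2(x) = 0}. Here v_2(102) = v_2(num) − v_2(den) = 1; compare against these criteria.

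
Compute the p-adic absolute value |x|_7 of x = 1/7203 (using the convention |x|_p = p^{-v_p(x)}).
|1/7203|_7 = 2401

Step 1 — compute v_7(x) by factoring powers of 7 out of the numerator and denominator: v_7(1/7203) = -4. Step 2 — apply |x|_p = p^{-v_p(x)} = 7^{4} = 2401.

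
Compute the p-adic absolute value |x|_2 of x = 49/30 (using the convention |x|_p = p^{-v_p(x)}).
|49/30|_2 = 2

Step 1 — compute v_2(x) by factoring powers of 2 out of the numerator and denominator: v_2(49/30) = -1. Step 2 — apply |x|_p = p^{-v_p(x)} = 2^{1} = 2.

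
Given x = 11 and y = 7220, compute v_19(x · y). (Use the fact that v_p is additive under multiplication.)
v_19(79420) = 2

v_p(x) = 0 (factor: 11 = 19^0 · 11); v_p(y) = 2 (factor: 7220 = 19^2 · 20). Additivity: v_p(xy) = v_p(x) + v_p(y) = 0 + 2 = 2. (Direct check: xy = 79420 = 19^2 · (220).)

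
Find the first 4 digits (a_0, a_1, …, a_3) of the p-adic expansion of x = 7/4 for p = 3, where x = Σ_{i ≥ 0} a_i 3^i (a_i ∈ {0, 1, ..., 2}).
(a_0, …, a_3) = (1, 1, 2, 0)

v_3(7/4) = 0 (numerator and denominator both coprime to 3), so x ∈ ℤ_3^×. Compute digits iteratively via a_i = x_i mod 3, x_{i+1} = (x_i − a_i)/3, with x_0 = x:
  x_0 = 7/4;  a_0 = 1;  x_1 = (x_0 − 1)/3 = 1/4
  x_1 = 1/4;  a_1 = 1;  x_2 = (x_1 − 1)/3 = -1/4
  x_2 = -1/4;  a_2 = 2;  x_3 = (x_2 − 2)/3 = -3/4
  x_3 = -3/4;  a_3 = 0;  x_4 = (x_3 − 0)/3 = -1/4
Digits: (1, 1, 2, 0).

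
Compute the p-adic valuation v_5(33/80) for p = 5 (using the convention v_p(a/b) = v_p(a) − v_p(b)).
v_5(33/80) = -1

Factor powers of 5 from the numerator and denominator of the reduced fraction: 33 = 5^0 · 33 and 80 = 5^1 · 16. Apply v_p(a/b) = v_p(a) − v_p(b): v_5(33/80) = 0 − 1 = -1.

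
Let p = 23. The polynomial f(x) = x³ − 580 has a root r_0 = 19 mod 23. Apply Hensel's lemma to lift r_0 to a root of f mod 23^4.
r_3 = 189171 (mod 279841)

Hensel: r_{i+1} = r_i − f(r_i)/f′(r_i) mod 23^{i+2}, where f′(x) = 3x². Iterate:
  r_0 = 19 (mod 23)
  r_1 = 318 (mod 529)
  r_2 = 6666 (mod 12167)
  r_3 = 189171 (mod 279841)
Final: r = 189171 with f(r) ≡ 0 mod 23^4.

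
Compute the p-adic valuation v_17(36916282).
v_17(36916282) = 5

v_17(n) is the largest exponent k such that 17^k divides n. Factor out: 36916282 = 17^5 · 26. (Sign doesn't affect v_p.) So v_17(36916282) = 5.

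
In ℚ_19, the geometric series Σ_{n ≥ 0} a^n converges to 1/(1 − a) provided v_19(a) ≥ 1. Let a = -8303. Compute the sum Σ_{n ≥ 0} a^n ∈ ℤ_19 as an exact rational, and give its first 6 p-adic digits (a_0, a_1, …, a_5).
Σ a^n = 1/(1 − a) = 1/8304;  first 6 digits = (1, 0, 15, 17, 15, 8)

v_19(a) = 2 ≥ 1, so the series converges in ℤ_19 to 1/(1 − a) = 1/(1 − (-8303)) = 1/8304. Expand this rational in ℤ_19: compute digits iteratively via d_i = x_i mod 19, x_{i+1} = (x_i − d_i)/19. The first 6 digits are (1, 0, 15, 17, 15, 8).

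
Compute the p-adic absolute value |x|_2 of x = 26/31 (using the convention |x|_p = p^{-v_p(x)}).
|26/31|_2 = 1/2

Step 1 — compute v_2(x) by factoring powers of 2 out of the numerator and denominator: v_2(26/31) = 1. Step 2 — apply |x|_p = p^{-v_p(x)} = 2^{-1} = 1/2.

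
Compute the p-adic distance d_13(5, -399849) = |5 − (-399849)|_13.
d_13(5, -399849) = 1/28561

Step 1 — x − y = 5 − (-399849) = 399854. Step 2 — v_13(399854) = 4 (factor: 399854 = (13^4 · 14); the sign does not affect v_p). Step 3 — |x − y|_13 = 13^{-4} = 1/28561.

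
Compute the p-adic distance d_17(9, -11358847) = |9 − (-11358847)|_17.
d_17(9, -11358847) = 1/1419857

Step 1 — x − y = 9 − (-11358847) = 11358856. Step 2 — v_17(11358856) = 5 (factor: 11358856 = (17^5 · 8); the sign does not affect v_p). Step 3 — |x − y|_17 = 17^{-5} = 1/1419857.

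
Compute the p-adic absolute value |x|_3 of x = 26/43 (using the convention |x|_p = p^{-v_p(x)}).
|26/43|_3 = 1

Step 1 — compute v_3(x) by factoring powers of 3 out of the numerator and denominator: v_3(26/43) = 0. Step 2 — apply |x|_p = p^{-v_p(x)} = 3^{0} = 1.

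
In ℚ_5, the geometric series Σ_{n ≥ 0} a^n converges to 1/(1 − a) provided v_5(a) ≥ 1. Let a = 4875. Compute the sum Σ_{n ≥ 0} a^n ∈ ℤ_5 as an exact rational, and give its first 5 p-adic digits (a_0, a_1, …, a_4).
Σ a^n = 1/(1 − a) = -1/4874;  first 5 digits = (1, 0, 0, 4, 2)

v_5(a) = 3 ≥ 1, so the series converges in ℤ_5 to 1/(1 − a) = 1/(1 − 4875) = -1/4874. Expand this rational in ℤ_5: compute digits iteratively via d_i = x_i mod 5, x_{i+1} = (x_i − d_i)/5. The first 5 digits are (1, 0, 0, 4, 2).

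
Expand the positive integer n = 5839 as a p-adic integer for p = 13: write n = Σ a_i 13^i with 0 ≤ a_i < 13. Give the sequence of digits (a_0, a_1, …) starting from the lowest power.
(a_0, a_1, …) = (2, 7, 8, 2)

Repeated division by 13 gives the digits low-to-high: 5839 = 2 + 7·13^1 + 8·13^2 + 2·13^3. Digit sequence: (2, 7, 8, 2).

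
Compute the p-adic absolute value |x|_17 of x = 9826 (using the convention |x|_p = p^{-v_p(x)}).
|9826|_17 = 1/4913

Step 1 — compute v_17(x) by factoring powers of 17 out of the numerator and denominator: v_17(9826) = 3. Step 2 — apply |x|_p = p^{-v_p(x)} = 17^{-3} = 1/4913.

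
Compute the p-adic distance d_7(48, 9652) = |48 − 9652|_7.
d_7(48, 9652) = 1/2401

Step 1 — x − y = 48 − 9652 = -9604. Step 2 — v_7(-9604) = 4 (factor: -9604 = −(7^4 · 4); the sign does not affect v_p). Step 3 — |x − y|_7 = 7^{-4} = 1/2401.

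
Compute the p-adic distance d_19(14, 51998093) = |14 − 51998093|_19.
d_19(14, 51998093) = 1/2476099

Step 1 — x − y = 14 − 51998093 = -51998079. Step 2 — v_19(-51998079) = 5 (factor: -51998079 = −(19^5 · 21); the sign does not affect v_p). Step 3 — |x − y|_19 = 19^{-5} = 1/2476099.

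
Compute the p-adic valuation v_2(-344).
v_2(-344) = 3

v_2(n) is the largest exponent k such that 2^k divides n. Factor out: -344 = -2^3 · 43. (Sign doesn't affect v_p.) So v_2(-344) = 3.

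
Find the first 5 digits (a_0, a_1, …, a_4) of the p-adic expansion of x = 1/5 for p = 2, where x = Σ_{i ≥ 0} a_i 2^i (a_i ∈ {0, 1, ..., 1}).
(a_0, …, a_4) = (1, 0, 1, 1, 0)

v_2(1/5) = 0 (numerator and denominator both coprime to 2), so x ∈ ℤ_2^×. Compute digits iteratively via a_i = x_i mod 2, x_{i+1} = (x_i − a_i)/2, with x_0 = x:
  x_0 = 1/5;  a_0 = 1;  x_1 = (x_0 − 1)/2 = -2/5
  x_1 = -2/5;  a_1 = 0;  x_2 = (x_1 − 0)/2 = -1/5
  x_2 = -1/5;  a_2 = 1;  x_3 = (x_2 − 1)/2 = -3/5
  x_3 = -3/5;  a_3 = 1;  x_4 = (x_3 − 1)/2 = -4/5
  x_4 = -4/5;  a_4 = 0;  x_5 = (x_4 − 0)/2 = -2/5
Digits: (1, 0, 1, 1, 0).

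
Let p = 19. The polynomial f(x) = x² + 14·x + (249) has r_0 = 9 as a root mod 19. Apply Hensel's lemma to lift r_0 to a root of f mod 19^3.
r_2 = 1529 (mod 6859)

Hensel: r_{i+1} = r_i − f(r_i)·(f′(r_i))^{-1} mod 19^{i+2}, f′(x) = 2x + 14. Iterate:
  r_0 = 9 (mod 19)
  r_1 = 85 (mod 361)
  r_2 = 1529 (mod 6859)
Final: r = 1529 satisfies f(r) ≡ 0 mod 19^3.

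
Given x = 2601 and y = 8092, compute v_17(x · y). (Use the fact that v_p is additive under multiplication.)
v_17(21047292) = 4

v_p(x) = 2 (factor: 2601 = 17^2 · 9); v_p(y) = 2 (factor: 8092 = 17^2 · 28). Additivity: v_p(xy) = v_p(x) + v_p(y) = 2 + 2 = 4. (Direct check: xy = 21047292 = 17^4 · (252).)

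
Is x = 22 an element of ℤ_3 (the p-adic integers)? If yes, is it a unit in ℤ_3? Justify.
x ∈ ℤ_3^× (unit); v_3(x) = 0

ℤ_3 = {x ∈ ℚ_3 : v_3(x) ≥ 0} and ℤ_3^× = {x ∈ ℤ_3 : v_3(x) = 0}. Here v_3(22) = v_3(num) − v_3(den) = 0; compare against these criteria.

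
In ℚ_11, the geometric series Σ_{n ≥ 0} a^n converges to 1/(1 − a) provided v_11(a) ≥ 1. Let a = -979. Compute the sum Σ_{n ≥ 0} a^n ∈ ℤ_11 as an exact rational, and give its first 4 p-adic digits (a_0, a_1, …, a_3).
Σ a^n = 1/(1 − a) = 1/980;  first 4 digits = (1, 10, 3, 3)

v_11(a) = 1 ≥ 1, so the series converges in ℤ_11 to 1/(1 − a) = 1/(1 − (-979)) = 1/980. Expand this rational in ℤ_11: compute digits iteratively via d_i = x_i mod 11, x_{i+1} = (x_i − d_i)/11. The first 4 digits are (1, 10, 3, 3).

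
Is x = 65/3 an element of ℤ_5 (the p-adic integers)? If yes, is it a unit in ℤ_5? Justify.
x ∈ ℤ_5 but not a unit; v_5(x) = 1 > 0

ℤ_5 = {x ∈ ℚ_5 : v_5(x) ≥ 0} and ℤ_5^× = {x ∈ ℤ_5 : v_5(x) = 0}. Here v_5(65/3) = v_5(num) − v_5(den) = 1; compare against these criteria.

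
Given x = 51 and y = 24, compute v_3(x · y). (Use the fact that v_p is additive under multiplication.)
v_3(1224) = 2

v_p(x) = 1 (factor: 51 = 3^1 · 17); v_p(y) = 1 (factor: 24 = 3^1 · 8). Additivity: v_p(xy) = v_p(x) + v_p(y) = 1 + 1 = 2. (Direct check: xy = 1224 = 3^2 · (136).)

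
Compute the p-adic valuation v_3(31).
v_3(31) = 0

v_3(n) is the largest exponent k such that 3^k divides n. Factor out: 31 = 3^0 · 31. (Sign doesn't affect v_p.) So v_3(31) = 0.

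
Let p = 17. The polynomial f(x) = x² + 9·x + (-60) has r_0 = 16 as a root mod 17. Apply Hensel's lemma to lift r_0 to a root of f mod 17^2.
r_1 = 50 (mod 289)

Hensel: r_{i+1} = r_i − f(r_i)·(f′(r_i))^{-1} mod 17^{i+2}, f′(x) = 2x + 9. Iterate:
  r_0 = 16 (mod 17)
  r_1 = 50 (mod 289)
Final: r = 50 satisfies f(r) ≡ 0 mod 17^2.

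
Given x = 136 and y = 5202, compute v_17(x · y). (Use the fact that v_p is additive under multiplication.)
v_17(707472) = 3

v_p(x) = 1 (factor: 136 = 17^1 · 8); v_p(y) = 2 (factor: 5202 = 17^2 · 18). Additivity: v_p(xy) = v_p(x) + v_p(y) = 1 + 2 = 3. (Direct check: xy = 707472 = 17^3 · (144).)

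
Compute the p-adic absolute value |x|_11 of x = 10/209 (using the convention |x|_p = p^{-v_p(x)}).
|10/209|_11 = 11

Step 1 — compute v_11(x) by factoring powers of 11 out of the numerator and denominator: v_11(10/209) = -1. Step 2 — apply |x|_p = p^{-v_p(x)} = 11^{1} = 11.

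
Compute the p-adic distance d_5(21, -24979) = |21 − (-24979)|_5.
d_5(21, -24979) = 1/3125

Step 1 — x − y = 21 − (-24979) = 25000. Step 2 — v_5(25000) = 5 (factor: 25000 = (5^5 · 8); the sign does not affect v_p). Step 3 — |x − y|_5 = 5^{-5} = 1/3125.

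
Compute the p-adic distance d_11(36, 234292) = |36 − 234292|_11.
d_11(36, 234292) = 1/14641

Step 1 — x − y = 36 − 234292 = -234256. Step 2 — v_11(-234256) = 4 (factor: -234256 = −(11^4 · 16); the sign does not affect v_p). Step 3 — |x − y|_11 = 11^{-4} = 1/14641.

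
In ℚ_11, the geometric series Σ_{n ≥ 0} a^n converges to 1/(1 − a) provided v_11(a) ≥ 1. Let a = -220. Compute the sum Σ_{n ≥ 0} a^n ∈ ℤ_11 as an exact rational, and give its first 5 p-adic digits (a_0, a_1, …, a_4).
Σ a^n = 1/(1 − a) = 1/221;  first 5 digits = (1, 2, 2, 0, 7)

v_11(a) = 1 ≥ 1, so the series converges in ℤ_11 to 1/(1 − a) = 1/(1 − (-220)) = 1/221. Expand this rational in ℤ_11: compute digits iteratively via d_i = x_i mod 11, x_{i+1} = (x_i − d_i)/11. The first 5 digits are (1, 2, 2, 0, 7).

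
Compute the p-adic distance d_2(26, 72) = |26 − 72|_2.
d_2(26, 72) = 1/2

Step 1 — x − y = 26 − 72 = -46. Step 2 — v_2(-46) = 1 (factor: -46 = −(2^1 · 23); the sign does not affect v_p). Step 3 — |x − y|_2 = 2^{-1} = 1/2.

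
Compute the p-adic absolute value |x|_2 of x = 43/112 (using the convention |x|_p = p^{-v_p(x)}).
|43/112|_2 = 16

Step 1 — compute v_2(x) by factoring powers of 2 out of the numerator and denominator: v_2(43/112) = -4. Step 2 — apply |x|_p = p^{-v_p(x)} = 2^{4} = 16.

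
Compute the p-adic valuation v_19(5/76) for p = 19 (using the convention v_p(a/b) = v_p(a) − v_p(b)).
v_19(5/76) = -1

Factor powers of 19 from the numerator and denominator of the reduced fraction: 5 = 19^0 · 5 and 76 = 19^1 · 4. Apply v_p(a/b) = v_p(a) − v_p(b): v_19(5/76) = 0 − 1 = -1.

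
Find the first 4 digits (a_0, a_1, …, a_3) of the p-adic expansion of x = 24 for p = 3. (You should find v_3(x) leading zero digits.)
(a_0, …, a_3) = (0, 2, 2, 0)

v_3(24) = 1, so a_0 = ... = a_0 = 0. Factor out: x = 3^1 · u with u = 8 a unit in ℤ_3. Expand u iteratively via a_{v+i} = u_i mod 3, u_{i+1} = (u_i − a_{v+i})/3:
  u_0 = 8;  a_1 = 2;  u_1 = (u_0 − 2)/3 = 2
  u_1 = 2;  a_2 = 2;  u_2 = (u_1 − 2)/3 = 0
  u_2 = 0;  a_3 = 0;  u_3 = (u_2 − 0)/3 = 0
Digits: (0, 2, 2, 0).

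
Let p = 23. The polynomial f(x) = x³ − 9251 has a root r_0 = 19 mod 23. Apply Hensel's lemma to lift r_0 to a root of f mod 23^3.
r_2 = 4389 (mod 12167)

Hensel: r_{i+1} = r_i − f(r_i)/f′(r_i) mod 23^{i+2}, where f′(x) = 3x². Iterate:
  r_0 = 19 (mod 23)
  r_1 = 157 (mod 529)
  r_2 = 4389 (mod 12167)
Final: r = 4389 with f(r) ≡ 0 mod 23^3.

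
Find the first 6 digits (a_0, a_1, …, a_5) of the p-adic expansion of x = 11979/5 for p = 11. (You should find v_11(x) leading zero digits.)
(a_0, …, a_5) = (0, 0, 0, 4, 2, 2)

v_11(11979/5) = 3, so a_0 = ... = a_2 = 0. Factor out: x = 11^3 · u with u = 9/5 a unit in ℤ_11. Expand u iteratively via a_{v+i} = u_i mod 11, u_{i+1} = (u_i − a_{v+i})/11:
  u_0 = 9/5;  a_3 = 4;  u_1 = (u_0 − 4)/11 = -1/5
  u_1 = -1/5;  a_4 = 2;  u_2 = (u_1 − 2)/11 = -1/5
  u_2 = -1/5;  a_5 = 2;  u_3 = (u_2 − 2)/11 = -1/5
Digits: (0, 0, 0, 4, 2, 2).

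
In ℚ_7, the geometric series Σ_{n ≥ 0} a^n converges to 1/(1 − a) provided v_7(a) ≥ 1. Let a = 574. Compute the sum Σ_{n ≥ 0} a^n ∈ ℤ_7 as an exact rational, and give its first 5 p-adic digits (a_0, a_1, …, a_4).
Σ a^n = 1/(1 − a) = -1/573;  first 5 digits = (1, 5, 1, 2, 2)

v_7(a) = 1 ≥ 1, so the series converges in ℤ_7 to 1/(1 − a) = 1/(1 − 574) = -1/573. Expand this rational in ℤ_7: compute digits iteratively via d_i = x_i mod 7, x_{i+1} = (x_i − d_i)/7. The first 5 digits are (1, 5, 1, 2, 2).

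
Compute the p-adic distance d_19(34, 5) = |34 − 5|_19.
d_19(34, 5) = 1

Step 1 — x − y = 34 − 5 = 29. Step 2 — v_19(29) = 0 (factor: 29 = (19^0 · 29); the sign does not affect v_p). Step 3 — |x − y|_19 = 19^{0} = 1.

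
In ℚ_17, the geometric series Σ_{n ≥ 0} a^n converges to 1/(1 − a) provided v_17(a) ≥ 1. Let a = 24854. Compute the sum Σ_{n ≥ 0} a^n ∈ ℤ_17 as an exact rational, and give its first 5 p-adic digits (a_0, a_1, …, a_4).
Σ a^n = 1/(1 − a) = -1/24853;  first 5 digits = (1, 0, 1, 5, 1)

v_17(a) = 2 ≥ 1, so the series converges in ℤ_17 to 1/(1 − a) = 1/(1 − 24854) = -1/24853. Expand this rational in ℤ_17: compute digits iteratively via d_i = x_i mod 17, x_{i+1} = (x_i − d_i)/17. The first 5 digits are (1, 0, 1, 5, 1).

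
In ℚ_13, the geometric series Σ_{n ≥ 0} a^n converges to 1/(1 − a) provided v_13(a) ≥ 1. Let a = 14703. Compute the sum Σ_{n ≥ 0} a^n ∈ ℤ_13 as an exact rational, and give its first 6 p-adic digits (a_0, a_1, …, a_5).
Σ a^n = 1/(1 − a) = -1/14702;  first 6 digits = (1, 0, 9, 6, 3, 10)

v_13(a) = 2 ≥ 1, so the series converges in ℤ_13 to 1/(1 − a) = 1/(1 − 14703) = -1/14702. Expand this rational in ℤ_13: compute digits iteratively via d_i = x_i mod 13, x_{i+1} = (x_i − d_i)/13. The first 6 digits are (1, 0, 9, 6, 3, 10).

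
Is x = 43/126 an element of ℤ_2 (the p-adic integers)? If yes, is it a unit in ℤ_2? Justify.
x ∉ ℤ_2 (v_2(x) = -1 < 0)

ℤ_2 = {x ∈ ℚ_2 : v_2(x) ≥ 0} and ℤ_2^× = {x ∈ ℤ_2 : v_2(x) = 0}. Here v_2(43/126) = v_2(num) − v_2(den) = -1; compare against these criteria.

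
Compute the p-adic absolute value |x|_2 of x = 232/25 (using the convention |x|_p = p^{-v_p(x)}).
|232/25|_2 = 1/8

Step 1 — compute v_2(x) by factoring powers of 2 out of the numerator and denominator: v_2(232/25) = 3. Step 2 — apply |x|_p = p^{-v_p(x)} = 2^{-3} = 1/8.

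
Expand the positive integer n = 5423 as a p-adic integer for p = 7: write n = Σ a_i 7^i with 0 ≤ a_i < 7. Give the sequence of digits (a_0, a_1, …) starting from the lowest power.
(a_0, a_1, …) = (5, 4, 5, 1, 2)

Repeated division by 7 gives the digits low-to-high: 5423 = 5 + 4·7^1 + 5·7^2 + 1·7^3 + 2·7^4. Digit sequence: (5, 4, 5, 1, 2).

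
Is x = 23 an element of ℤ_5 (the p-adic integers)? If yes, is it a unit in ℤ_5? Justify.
x ∈ ℤ_5^× (unit); v_5(x) = 0

ℤ_5 = {x ∈ ℚ_5 : v_5(x) ≥ 0} and ℤ_5^× = {x ∈ ℤ_5 : v_5(x) = 0}. Here v_5(23) = v_5(num) − v_5(den) = 0; compare against these criteria.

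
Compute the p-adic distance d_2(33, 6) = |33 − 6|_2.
d_2(33, 6) = 1

Step 1 — x − y = 33 − 6 = 27. Step 2 — v_2(27) = 0 (factor: 27 = (2^0 · 27); the sign does not affect v_p). Step 3 — |x − y|_2 = 2^{0} = 1.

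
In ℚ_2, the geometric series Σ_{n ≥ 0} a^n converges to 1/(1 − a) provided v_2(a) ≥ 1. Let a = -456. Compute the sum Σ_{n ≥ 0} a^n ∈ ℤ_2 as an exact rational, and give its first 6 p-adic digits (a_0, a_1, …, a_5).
Σ a^n = 1/(1 − a) = 1/457;  first 6 digits = (1, 0, 0, 1, 1, 1)

v_2(a) = 3 ≥ 1, so the series converges in ℤ_2 to 1/(1 − a) = 1/(1 − (-456)) = 1/457. Expand this rational in ℤ_2: compute digits iteratively via d_i = x_i mod 2, x_{i+1} = (x_i − d_i)/2. The first 6 digits are (1, 0, 0, 1, 1, 1).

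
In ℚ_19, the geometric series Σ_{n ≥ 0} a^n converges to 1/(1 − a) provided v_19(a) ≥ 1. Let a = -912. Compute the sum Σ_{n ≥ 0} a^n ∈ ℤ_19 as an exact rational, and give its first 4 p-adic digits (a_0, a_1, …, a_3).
Σ a^n = 1/(1 − a) = 1/913;  first 4 digits = (1, 9, 2, 14)

v_19(a) = 1 ≥ 1, so the series converges in ℤ_19 to 1/(1 − a) = 1/(1 − (-912)) = 1/913. Expand this rational in ℤ_19: compute digits iteratively via d_i = x_i mod 19, x_{i+1} = (x_i − d_i)/19. The first 4 digits are (1, 9, 2, 14).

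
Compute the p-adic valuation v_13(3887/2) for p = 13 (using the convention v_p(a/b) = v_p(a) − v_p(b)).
v_13(3887/2) = 2

Factor powers of 13 from the numerator and denominator of the reduced fraction: 3887 = 13^2 · 23 and 2 = 13^0 · 2. Apply v_p(a/b) = v_p(a) − v_p(b): v_13(3887/2) = 2 − 0 = 2.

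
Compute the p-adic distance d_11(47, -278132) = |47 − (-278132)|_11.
d_11(47, -278132) = 1/14641

Step 1 — x − y = 47 − (-278132) = 278179. Step 2 — v_11(278179) = 4 (factor: 278179 = (11^4 · 19); the sign does not affect v_p). Step 3 — |x − y|_11 = 11^{-4} = 1/14641.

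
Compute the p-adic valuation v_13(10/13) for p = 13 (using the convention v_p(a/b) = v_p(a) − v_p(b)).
v_13(10/13) = -1

Factor powers of 13 from the numerator and denominator of the reduced fraction: 10 = 13^0 · 10 and 13 = 13^1 · 1. Apply v_p(a/b) = v_p(a) − v_p(b): v_13(10/13) = 0 − 1 = -1.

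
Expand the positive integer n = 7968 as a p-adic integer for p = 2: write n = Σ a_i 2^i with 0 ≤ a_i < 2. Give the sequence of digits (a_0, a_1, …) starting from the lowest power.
(a_0, a_1, …) = (0, 0, 0, 0, 0, 1, 0, 0, 1, 1, 1, 1, 1)

Repeated division by 2 gives the digits low-to-high: 7968 = 1·2^5 + 1·2^8 + 1·2^9 + 1·2^10 + 1·2^11 + 1·2^12. Digit sequence: (0, 0, 0, 0, 0, 1, 0, 0, 1, 1, 1, 1, 1).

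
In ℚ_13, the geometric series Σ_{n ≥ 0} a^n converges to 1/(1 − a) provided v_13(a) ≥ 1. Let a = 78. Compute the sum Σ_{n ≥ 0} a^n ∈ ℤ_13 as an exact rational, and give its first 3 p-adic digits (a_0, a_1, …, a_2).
Σ a^n = 1/(1 − a) = -1/77;  first 3 digits = (1, 6, 10)

v_13(a) = 1 ≥ 1, so the series converges in ℤ_13 to 1/(1 − a) = 1/(1 − 78) = -1/77. Expand this rational in ℤ_13: compute digits iteratively via d_i = x_i mod 13, x_{i+1} = (x_i − d_i)/13. The first 3 digits are (1, 6, 10).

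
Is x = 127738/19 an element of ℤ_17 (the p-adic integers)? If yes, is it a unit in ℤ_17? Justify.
x ∈ ℤ_17 but not a unit; v_17(x) = 3 > 0

ℤ_17 = {x ∈ ℚ_17 : v_17(x) ≥ 0} and ℤ_17^× = {x ∈ ℤ_17 : v_17(x) = 0}. Here v_17(127738/19) = v_17(num) − v_17(den) = 3; compare against these criteria.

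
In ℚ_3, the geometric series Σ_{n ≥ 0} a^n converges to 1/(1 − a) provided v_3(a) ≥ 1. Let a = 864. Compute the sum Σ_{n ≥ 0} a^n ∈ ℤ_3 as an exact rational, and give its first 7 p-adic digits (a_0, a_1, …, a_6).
Σ a^n = 1/(1 − a) = -1/863;  first 7 digits = (1, 0, 0, 2, 1, 0, 2)

v_3(a) = 3 ≥ 1, so the series converges in ℤ_3 to 1/(1 − a) = 1/(1 − 864) = -1/863. Expand this rational in ℤ_3: compute digits iteratively via d_i = x_i mod 3, x_{i+1} = (x_i − d_i)/3. The first 7 digits are (1, 0, 0, 2, 1, 0, 2).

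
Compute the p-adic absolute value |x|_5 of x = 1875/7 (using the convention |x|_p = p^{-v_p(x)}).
|1875/7|_5 = 1/625

Step 1 — compute v_5(x) by factoring powers of 5 out of the numerator and denominator: v_5(1875/7) = 4. Step 2 — apply |x|_p = p^{-v_p(x)} = 5^{-4} = 1/625.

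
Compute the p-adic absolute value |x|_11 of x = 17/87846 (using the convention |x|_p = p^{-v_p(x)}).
|17/87846|_11 = 14641

Step 1 — compute v_11(x) by factoring powers of 11 out of the numerator and denominator: v_11(17/87846) = -4. Step 2 — apply |x|_p = p^{-v_p(x)} = 11^{4} = 14641.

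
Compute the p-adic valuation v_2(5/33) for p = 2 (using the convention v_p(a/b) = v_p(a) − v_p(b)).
v_2(5/33) = 0

Factor powers of 2 from the numerator and denominator of the reduced fraction: 5 = 2^0 · 5 and 33 = 2^0 · 33. Apply v_p(a/b) = v_p(a) − v_p(b): v_2(5/33) = 0 − 0 = 0.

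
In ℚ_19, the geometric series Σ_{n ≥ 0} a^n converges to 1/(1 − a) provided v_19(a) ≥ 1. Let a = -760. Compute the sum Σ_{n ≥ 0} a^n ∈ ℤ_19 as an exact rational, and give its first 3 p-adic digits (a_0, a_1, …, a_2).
Σ a^n = 1/(1 − a) = 1/761;  first 3 digits = (1, 17, 1)

v_19(a) = 1 ≥ 1, so the series converges in ℤ_19 to 1/(1 − a) = 1/(1 − (-760)) = 1/761. Expand this rational in ℤ_19: compute digits iteratively via d_i = x_i mod 19, x_{i+1} = (x_i − d_i)/19. The first 3 digits are (1, 17, 1).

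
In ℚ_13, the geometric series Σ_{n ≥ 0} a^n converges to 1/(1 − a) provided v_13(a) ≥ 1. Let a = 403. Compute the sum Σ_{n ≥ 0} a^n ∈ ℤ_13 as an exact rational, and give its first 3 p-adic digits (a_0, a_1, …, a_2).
Σ a^n = 1/(1 − a) = -1/402;  first 3 digits = (1, 5, 1)

v_13(a) = 1 ≥ 1, so the series converges in ℤ_13 to 1/(1 − a) = 1/(1 − 403) = -1/402. Expand this rational in ℤ_13: compute digits iteratively via d_i = x_i mod 13, x_{i+1} = (x_i − d_i)/13. The first 3 digits are (1, 5, 1).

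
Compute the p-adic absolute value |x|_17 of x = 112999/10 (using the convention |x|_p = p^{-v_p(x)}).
|112999/10|_17 = 1/4913

Step 1 — compute v_17(x) by factoring powers of 17 out of the numerator and denominator: v_17(112999/10) = 3. Step 2 — apply |x|_p = p^{-v_p(x)} = 17^{-3} = 1/4913.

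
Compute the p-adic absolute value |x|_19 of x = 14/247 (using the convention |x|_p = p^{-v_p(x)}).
|14/247|_19 = 19

Step 1 — compute v_19(x) by factoring powers of 19 out of the numerator and denominator: v_19(14/247) = -1. Step 2 — apply |x|_p = p^{-v_p(x)} = 19^{1} = 19.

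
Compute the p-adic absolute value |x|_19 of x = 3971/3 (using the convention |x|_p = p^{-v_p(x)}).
|3971/3|_19 = 1/361

Step 1 — compute v_19(x) by factoring powers of 19 out of the numerator and denominator: v_19(3971/3) = 2. Step 2 — apply |x|_p = p^{-v_p(x)} = 19^{-2} = 1/361.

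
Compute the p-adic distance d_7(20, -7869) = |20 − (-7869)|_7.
d_7(20, -7869) = 1/343

Step 1 — x − y = 20 − (-7869) = 7889. Step 2 — v_7(7889) = 3 (factor: 7889 = (7^3 · 23); the sign does not affect v_p). Step 3 — |x − y|_7 = 7^{-3} = 1/343.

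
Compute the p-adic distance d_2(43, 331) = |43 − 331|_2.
d_2(43, 331) = 1/32

Step 1 — x − y = 43 − 331 = -288. Step 2 — v_2(-288) = 5 (factor: -288 = −(2^5 · 9); the sign does not affect v_p). Step 3 — |x − y|_2 = 2^{-5} = 1/32.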